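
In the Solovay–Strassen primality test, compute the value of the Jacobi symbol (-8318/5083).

Reduce the numerator: -8318 ≡ 1848 (mod 5083), so (-8318/5083) = (1848/5083).
Factor out 2: 1848 = 2^3·231. Since 5083 ≡ 3 (mod 8), (2/5083) = -1, and (2/5083)^3 = -1. Now have -(231/5083).
Both 231 ≡ 3 and 5083 ≡ 3 (mod 4), so reciprocity gives (231/5083) = -(5083/231). Reduce: 5083 ≡ 1 (mod 231). Now have (1/231).
(1/231) = 1. Collecting the sign factors: 1.

1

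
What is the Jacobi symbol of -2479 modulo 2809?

(-2479/2809)
  = (330/2809)    [-2479 ≡ 330 mod 2809]
  = (165/2809)    [2809 ≡ 1 mod 8 ⇒ (2/2809) = +1]
  = (2809/165)    [QR: 165 ≡ 1 mod 4, sign kept]
  = (4/165)    [2809 ≡ 4 mod 165]
  = (1/165)    [165 ≡ 5 mod 8 ⇒ (2/165)^2 = +1]
  = 1    [(1/165) = 1]

1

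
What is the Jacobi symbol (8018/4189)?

-1

Reduce the numerator: 8018 ≡ 3829 (mod 4189), so (8018/4189) = (3829/4189).
3829 ≡ 1 (mod 4), so quadratic reciprocity gives (3829/4189) = (4189/3829). Reduce: 4189 ≡ 360 (mod 3829). Now have (360/3829).
Factor out 2: 360 = 2^3·45. Since 3829 ≡ 5 (mod 8), (2/3829) = -1, and (2/3829)^3 = -1. Now have -(45/3829).
45 ≡ 1 (mod 4), so quadratic reciprocity gives (45/3829) = (3829/45). Reduce: 3829 ≡ 4 (mod 45). Now have -(4/45).
Factor out 2: 4 = 2^2. Since 45 ≡ 5 (mod 8), (2/45) = -1, and (2/45)^2 = +1. Now have -(1/45).
(1/45) = 1. Collecting the sign factors: -1.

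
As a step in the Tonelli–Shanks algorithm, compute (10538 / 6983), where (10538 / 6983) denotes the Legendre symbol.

Reduce the numerator: 10538 ≡ 3555 (mod 6983), so (10538 / 6983) = (3555 / 6983).
Both 3555 ≡ 3 and 6983 ≡ 3 (mod 4), so reciprocity gives (3555 / 6983) = -(6983 / 3555). Reduce: 6983 ≡ 3428 (mod 3555). Now have -(3428 / 3555).
Factor out 2: 3428 = 2^2·857. Since 3555 ≡ 3 (mod 8), (2 / 3555) = -1, and (2 / 3555)^2 = +1. Now have -(857 / 3555).
857 ≡ 1 (mod 4), so quadratic reciprocity gives (857 / 3555) = (3555 / 857). Reduce: 3555 ≡ 127 (mod 857). Now have -(127 / 857).
857 ≡ 1 (mod 4), so quadratic reciprocity gives (127 / 857) = (857 / 127). Reduce: 857 ≡ 95 (mod 127). Now have -(95 / 127).
Both 95 ≡ 3 and 127 ≡ 3 (mod 4), so reciprocity gives (95 / 127) = -(127 / 95). Reduce: 127 ≡ 32 (mod 95). Now have (32 / 95).
Factor out 2: 32 = 2^5. Since 95 ≡ 7 (mod 8), (2 / 95) = +1, and (2 / 95)^5 = +1. Now have (1 / 95).
(1 / 95) = 1. Collecting the sign factors: 1.

1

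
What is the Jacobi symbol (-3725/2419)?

-1

Reduce the numerator: -3725 ≡ 1113 (mod 2419), so (-3725/2419) = (1113/2419).
1113 ≡ 1 (mod 4), so quadratic reciprocity gives (1113/2419) = (2419/1113). Reduce: 2419 ≡ 193 (mod 1113). Now have (193/1113).
193 ≡ 1 (mod 4), so quadratic reciprocity gives (193/1113) = (1113/193). Reduce: 1113 ≡ 148 (mod 193). Now have (148/193).
Factor out 2: 148 = 2^2·37. Since 193 ≡ 1 (mod 8), (2/193) = +1, and (2/193)^2 = +1. Now have (37/193).
37 ≡ 1 (mod 4), so quadratic reciprocity gives (37/193) = (193/37). Reduce: 193 ≡ 8 (mod 37). Now have (8/37).
Factor out 2: 8 = 2^3. Since 37 ≡ 5 (mod 8), (2/37) = -1, and (2/37)^3 = -1. Now have -(1/37).
(1/37) = 1. Collecting the sign factors: -1.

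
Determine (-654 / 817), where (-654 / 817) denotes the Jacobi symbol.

Pull out -1: (-654 / 817) = (-1 / 817)·(654 / 817). Since 817 ≡ 1 (mod 4), (-1 / 817) = +1. Now have (654 / 817).
Factor out 2: 654 = 2·327. Since 817 ≡ 1 (mod 8), (2 / 817) = +1. Now have (327 / 817).
817 ≡ 1 (mod 4), so quadratic reciprocity gives (327 / 817) = (817 / 327). Reduce: 817 ≡ 163 (mod 327). Now have (163 / 327).
Both 163 ≡ 3 and 327 ≡ 3 (mod 4), so reciprocity gives (163 / 327) = -(327 / 163). Reduce: 327 ≡ 1 (mod 163). Now have -(1 / 163).
(1 / 163) = 1. Collecting the sign factors: -1.

-1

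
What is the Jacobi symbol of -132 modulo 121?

0

Pull out -1: (-132/121) = (-1/121)·(132/121). Since 121 ≡ 1 (mod 4), (-1/121) = +1. Now have (132/121).
Reduce the numerator: 132 ≡ 11 (mod 121), so (132/121) = (11/121).
121 ≡ 1 (mod 4), so quadratic reciprocity gives (11/121) = (121/11). Reduce: 121 ≡ 0 (mod 11). Now have (0/11).
The numerator is now 0 with denominator 11 > 1: the symbol is 0.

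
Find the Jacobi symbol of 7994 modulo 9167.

1

Factor out 2: 7994 = 2·3997. Since 9167 ≡ 7 (mod 8), (2/9167) = +1. Now have (3997/9167).
3997 ≡ 1 (mod 4), so quadratic reciprocity gives (3997/9167) = (9167/3997). Reduce: 9167 ≡ 1173 (mod 3997). Now have (1173/3997).
1173 ≡ 1 (mod 4), so quadratic reciprocity gives (1173/3997) = (3997/1173). Reduce: 3997 ≡ 478 (mod 1173). Now have (478/1173).
Factor out 2: 478 = 2·239. Since 1173 ≡ 5 (mod 8), (2/1173) = -1. Now have -(239/1173).
1173 ≡ 1 (mod 4), so quadratic reciprocity gives (239/1173) = (1173/239). Reduce: 1173 ≡ 217 (mod 239). Now have -(217/239).
217 ≡ 1 (mod 4), so quadratic reciprocity gives (217/239) = (239/217). Reduce: 239 ≡ 22 (mod 217). Now have -(22/217).
Factor out 2: 22 = 2·11. Since 217 ≡ 1 (mod 8), (2/217) = +1. Now have -(11/217).
217 ≡ 1 (mod 4), so quadratic reciprocity gives (11/217) = (217/11). Reduce: 217 ≡ 8 (mod 11). Now have -(8/11).
Factor out 2: 8 = 2^3. Since 11 ≡ 3 (mod 8), (2/11) = -1, and (2/11)^3 = -1. Now have (1/11).
(1/11) = 1. Collecting the sign factors: 1.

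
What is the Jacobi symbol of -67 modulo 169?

(-67 / 169)
  = (67 / 169)    [169 ≡ 1 mod 4 ⇒ (-1 / 169) = +1]
  = (169 / 67)    [QR: 169 ≡ 1 mod 4, sign kept]
  = (35 / 67)    [169 ≡ 35 mod 67]
  = -(67 / 35)    [QR: both ≡ 3 mod 4, sign flips]
  = -(32 / 35)    [67 ≡ 32 mod 35]
  = (1 / 35)    [35 ≡ 3 mod 8 ⇒ (2 / 35)^5 = -1]
  = 1    [(1 / 35) = 1]

1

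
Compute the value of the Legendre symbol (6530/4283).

-1

(6530/4283)
  = (2247/4283)    [6530 ≡ 2247 mod 4283]
  = -(4283/2247)    [QR: both ≡ 3 mod 4, sign flips]
  = -(2036/2247)    [4283 ≡ 2036 mod 2247]
  = -(509/2247)    [2247 ≡ 7 mod 8 ⇒ (2/2247)^2 = +1]
  = -(2247/509)    [QR: 509 ≡ 1 mod 4, sign kept]
  = -(211/509)    [2247 ≡ 211 mod 509]
  = -(509/211)    [QR: 509 ≡ 1 mod 4, sign kept]
  = -(87/211)    [509 ≡ 87 mod 211]
  = (211/87)    [QR: both ≡ 3 mod 4, sign flips]
  = (37/87)    [211 ≡ 37 mod 87]
  = (87/37)    [QR: 37 ≡ 1 mod 4, sign kept]
  = (13/37)    [87 ≡ 13 mod 37]
  = (37/13)    [QR: 13 ≡ 1 mod 4, sign kept]
  = (11/13)    [37 ≡ 11 mod 13]
  = (13/11)    [QR: 13 ≡ 1 mod 4, sign kept]
  = (2/11)    [13 ≡ 2 mod 11]
  = -(1/11)    [11 ≡ 3 mod 8 ⇒ (2/11) = -1]
  = -1    [(1/11) = 1]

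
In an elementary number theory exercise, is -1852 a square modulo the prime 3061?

(-1852|3061)
  = (1209|3061)    [-1852 ≡ 1209 mod 3061]
  = (3061|1209)    [QR: 1209 ≡ 1 mod 4, sign kept]
  = (643|1209)    [3061 ≡ 643 mod 1209]
  = (1209|643)    [QR: 1209 ≡ 1 mod 4, sign kept]
  = (566|643)    [1209 ≡ 566 mod 643]
  = -(283|643)    [643 ≡ 3 mod 8 ⇒ (2|643) = -1]
  = (643|283)    [QR: both ≡ 3 mod 4, sign flips]
  = (77|283)    [643 ≡ 77 mod 283]
  = (283|77)    [QR: 77 ≡ 1 mod 4, sign kept]
  = (52|77)    [283 ≡ 52 mod 77]
  = (13|77)    [77 ≡ 5 mod 8 ⇒ (2|77)^2 = +1]
  = (77|13)    [QR: 13 ≡ 1 mod 4, sign kept]
  = (12|13)    [77 ≡ 12 mod 13]
  = (3|13)    [13 ≡ 5 mod 8 ⇒ (2|13)^2 = +1]
  = (13|3)    [QR: 13 ≡ 1 mod 4, sign kept]
  = (1|3)    [13 ≡ 1 mod 3]
  = 1    [(1|3) = 1]
(-1852|3061) = 1, and 3061 is prime, so -1852 is a quadratic residue mod 3061.

yes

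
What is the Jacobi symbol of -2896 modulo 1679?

1

(-2896/1679)
  = -(2896/1679)    [1679 ≡ 3 mod 4 ⇒ (-1/1679) = -1]
  = -(1217/1679)    [2896 ≡ 1217 mod 1679]
  = -(1679/1217)    [QR: 1217 ≡ 1 mod 4, sign kept]
  = -(462/1217)    [1679 ≡ 462 mod 1217]
  = -(231/1217)    [1217 ≡ 1 mod 8 ⇒ (2/1217) = +1]
  = -(1217/231)    [QR: 1217 ≡ 1 mod 4, sign kept]
  = -(62/231)    [1217 ≡ 62 mod 231]
  = -(31/231)    [231 ≡ 7 mod 8 ⇒ (2/231) = +1]
  = (231/31)    [QR: both ≡ 3 mod 4, sign flips]
  = (14/31)    [231 ≡ 14 mod 31]
  = (7/31)    [31 ≡ 7 mod 8 ⇒ (2/31) = +1]
  = -(31/7)    [QR: both ≡ 3 mod 4, sign flips]
  = -(3/7)    [31 ≡ 3 mod 7]
  = (7/3)    [QR: both ≡ 3 mod 4, sign flips]
  = (1/3)    [7 ≡ 1 mod 3]
  = 1    [(1/3) = 1]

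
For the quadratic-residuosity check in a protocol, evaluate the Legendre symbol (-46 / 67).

Pull out -1: (-46 / 67) = (-1 / 67)·(46 / 67). Since 67 ≡ 3 (mod 4), (-1 / 67) = -1. Now have -(46 / 67).
Factor out 2: 46 = 2·23. Since 67 ≡ 3 (mod 8), (2 / 67) = -1. Now have (23 / 67).
Both 23 ≡ 3 and 67 ≡ 3 (mod 4), so reciprocity gives (23 / 67) = -(67 / 23). Reduce: 67 ≡ 21 (mod 23). Now have -(21 / 23).
21 ≡ 1 (mod 4), so quadratic reciprocity gives (21 / 23) = (23 / 21). Reduce: 23 ≡ 2 (mod 21). Now have -(2 / 21).
Factor out 2: 2 = 2. Since 21 ≡ 5 (mod 8), (2 / 21) = -1. Now have (1 / 21).
(1 / 21) = 1. Collecting the sign factors: 1.

1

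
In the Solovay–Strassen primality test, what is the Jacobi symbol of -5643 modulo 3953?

(-5643/3953)
  = (2263/3953)    [-5643 ≡ 2263 mod 3953]
  = (3953/2263)    [QR: 3953 ≡ 1 mod 4, sign kept]
  = (1690/2263)    [3953 ≡ 1690 mod 2263]
  = (845/2263)    [2263 ≡ 7 mod 8 ⇒ (2/2263) = +1]
  = (2263/845)    [QR: 845 ≡ 1 mod 4, sign kept]
  = (573/845)    [2263 ≡ 573 mod 845]
  = (845/573)    [QR: 573 ≡ 1 mod 4, sign kept]
  = (272/573)    [845 ≡ 272 mod 573]
  = (17/573)    [573 ≡ 5 mod 8 ⇒ (2/573)^4 = +1]
  = (573/17)    [QR: 17 ≡ 1 mod 4, sign kept]
  = (12/17)    [573 ≡ 12 mod 17]
  = (3/17)    [17 ≡ 1 mod 8 ⇒ (2/17)^2 = +1]
  = (17/3)    [QR: 17 ≡ 1 mod 4, sign kept]
  = (2/3)    [17 ≡ 2 mod 3]
  = -(1/3)    [3 ≡ 3 mod 8 ⇒ (2/3) = -1]
  = -1    [(1/3) = 1]

-1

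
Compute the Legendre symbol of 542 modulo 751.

Factor out 2: 542 = 2·271. Since 751 ≡ 7 (mod 8), (2/751) = +1. Now have (271/751).
Both 271 ≡ 3 and 751 ≡ 3 (mod 4), so reciprocity gives (271/751) = -(751/271). Reduce: 751 ≡ 209 (mod 271). Now have -(209/271).
209 ≡ 1 (mod 4), so quadratic reciprocity gives (209/271) = (271/209). Reduce: 271 ≡ 62 (mod 209). Now have -(62/209).
Factor out 2: 62 = 2·31. Since 209 ≡ 1 (mod 8), (2/209) = +1. Now have -(31/209).
209 ≡ 1 (mod 4), so quadratic reciprocity gives (31/209) = (209/31). Reduce: 209 ≡ 23 (mod 31). Now have -(23/31).
Both 23 ≡ 3 and 31 ≡ 3 (mod 4), so reciprocity gives (23/31) = -(31/23). Reduce: 31 ≡ 8 (mod 23). Now have (8/23).
Factor out 2: 8 = 2^3. Since 23 ≡ 7 (mod 8), (2/23) = +1, and (2/23)^3 = +1. Now have (1/23).
(1/23) = 1. Collecting the sign factors: 1.

1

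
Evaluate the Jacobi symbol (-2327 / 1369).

1

Reduce the numerator: -2327 ≡ 411 (mod 1369), so (-2327 / 1369) = (411 / 1369).
1369 ≡ 1 (mod 4), so quadratic reciprocity gives (411 / 1369) = (1369 / 411). Reduce: 1369 ≡ 136 (mod 411). Now have (136 / 411).
Factor out 2: 136 = 2^3·17. Since 411 ≡ 3 (mod 8), (2 / 411) = -1, and (2 / 411)^3 = -1. Now have -(17 / 411).
17 ≡ 1 (mod 4), so quadratic reciprocity gives (17 / 411) = (411 / 17). Reduce: 411 ≡ 3 (mod 17). Now have -(3 / 17).
17 ≡ 1 (mod 4), so quadratic reciprocity gives (3 / 17) = (17 / 3). Reduce: 17 ≡ 2 (mod 3). Now have -(2 / 3).
Factor out 2: 2 = 2. Since 3 ≡ 3 (mod 8), (2 / 3) = -1. Now have (1 / 3).
(1 / 3) = 1. Collecting the sign factors: 1.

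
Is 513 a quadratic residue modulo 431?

Reduce the numerator: 513 ≡ 82 (mod 431), so (513|431) = (82|431).
Factor out 2: 82 = 2·41. Since 431 ≡ 7 (mod 8), (2|431) = +1. Now have (41|431).
41 ≡ 1 (mod 4), so quadratic reciprocity gives (41|431) = (431|41). Reduce: 431 ≡ 21 (mod 41). Now have (21|41).
21 ≡ 1 (mod 4), so quadratic reciprocity gives (21|41) = (41|21). Reduce: 41 ≡ 20 (mod 21). Now have (20|21).
Factor out 2: 20 = 2^2·5. Since 21 ≡ 5 (mod 8), (2|21) = -1, and (2|21)^2 = +1. Now have (5|21).
5 ≡ 1 (mod 4), so quadratic reciprocity gives (5|21) = (21|5). Reduce: 21 ≡ 1 (mod 5). Now have (1|5).
(1|5) = 1. Collecting the sign factors: 1.
The Legendre symbol is 1, so x^2 ≡ 513 (mod 431) has solution.

yes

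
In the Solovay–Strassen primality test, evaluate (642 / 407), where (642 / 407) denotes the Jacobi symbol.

(642 / 407)
  = (235 / 407)    [642 ≡ 235 mod 407]
  = -(407 / 235)    [QR: both ≡ 3 mod 4, sign flips]
  = -(172 / 235)    [407 ≡ 172 mod 235]
  = -(43 / 235)    [235 ≡ 3 mod 8 ⇒ (2 / 235)^2 = +1]
  = (235 / 43)    [QR: both ≡ 3 mod 4, sign flips]
  = (20 / 43)    [235 ≡ 20 mod 43]
  = (5 / 43)    [43 ≡ 3 mod 8 ⇒ (2 / 43)^2 = +1]
  = (43 / 5)    [QR: 5 ≡ 1 mod 4, sign kept]
  = (3 / 5)    [43 ≡ 3 mod 5]
  = (5 / 3)    [QR: 5 ≡ 1 mod 4, sign kept]
  = (2 / 3)    [5 ≡ 2 mod 3]
  = -(1 / 3)    [3 ≡ 3 mod 8 ⇒ (2 / 3) = -1]
  = -1    [(1 / 3) = 1]

-1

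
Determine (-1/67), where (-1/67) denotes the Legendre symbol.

-1

(-1/67)
  = -(1/67)    [67 ≡ 3 mod 4 ⇒ (-1/67) = -1]
  = -1    [(1/67) = 1]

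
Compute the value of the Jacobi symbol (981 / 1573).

(981 / 1573)
  = (1573 / 981)    [QR: 981 ≡ 1 mod 4, sign kept]
  = (592 / 981)    [1573 ≡ 592 mod 981]
  = (37 / 981)    [981 ≡ 5 mod 8 ⇒ (2 / 981)^4 = +1]
  = (981 / 37)    [QR: 37 ≡ 1 mod 4, sign kept]
  = (19 / 37)    [981 ≡ 19 mod 37]
  = (37 / 19)    [QR: 37 ≡ 1 mod 4, sign kept]
  = (18 / 19)    [37 ≡ 18 mod 19]
  = -(9 / 19)    [19 ≡ 3 mod 8 ⇒ (2 / 19) = -1]
  = -(19 / 9)    [QR: 9 ≡ 1 mod 4, sign kept]
  = -(1 / 9)    [19 ≡ 1 mod 9]
  = -1    [(1 / 9) = 1]

-1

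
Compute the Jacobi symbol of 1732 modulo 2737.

1

(1732/2737)
  = (433/2737)    [2737 ≡ 1 mod 8 ⇒ (2/2737)^2 = +1]
  = (2737/433)    [QR: 433 ≡ 1 mod 4, sign kept]
  = (139/433)    [2737 ≡ 139 mod 433]
  = (433/139)    [QR: 433 ≡ 1 mod 4, sign kept]
  = (16/139)    [433 ≡ 16 mod 139]
  = (1/139)    [139 ≡ 3 mod 8 ⇒ (2/139)^4 = +1]
  = 1    [(1/139) = 1]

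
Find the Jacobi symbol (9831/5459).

-1

(9831/5459)
  = (4372/5459)    [9831 ≡ 4372 mod 5459]
  = (1093/5459)    [5459 ≡ 3 mod 8 ⇒ (2/5459)^2 = +1]
  = (5459/1093)    [QR: 1093 ≡ 1 mod 4, sign kept]
  = (1087/1093)    [5459 ≡ 1087 mod 1093]
  = (1093/1087)    [QR: 1093 ≡ 1 mod 4, sign kept]
  = (6/1087)    [1093 ≡ 6 mod 1087]
  = (3/1087)    [1087 ≡ 7 mod 8 ⇒ (2/1087) = +1]
  = -(1087/3)    [QR: both ≡ 3 mod 4, sign flips]
  = -(1/3)    [1087 ≡ 1 mod 3]
  = -1    [(1/3) = 1]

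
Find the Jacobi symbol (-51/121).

(-51/121)
  = (51/121)    [121 ≡ 1 mod 4 ⇒ (-1/121) = +1]
  = (121/51)    [QR: 121 ≡ 1 mod 4, sign kept]
  = (19/51)    [121 ≡ 19 mod 51]
  = -(51/19)    [QR: both ≡ 3 mod 4, sign flips]
  = -(13/19)    [51 ≡ 13 mod 19]
  = -(19/13)    [QR: 13 ≡ 1 mod 4, sign kept]
  = -(6/13)    [19 ≡ 6 mod 13]
  = (3/13)    [13 ≡ 5 mod 8 ⇒ (2/13) = -1]
  = (13/3)    [QR: 13 ≡ 1 mod 4, sign kept]
  = (1/3)    [13 ≡ 1 mod 3]
  = 1    [(1/3) = 1]

1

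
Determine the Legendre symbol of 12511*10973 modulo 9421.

1

By multiplicativity, (12511·10973 / 9421) = (12511 / 9421)·(10973 / 9421).
First factor (12511 / 9421):
Reduce the numerator: 12511 ≡ 3090 (mod 9421), so (12511 / 9421) = (3090 / 9421).
Factor out 2: 3090 = 2·1545. Since 9421 ≡ 5 (mod 8), (2 / 9421) = -1. Now have -(1545 / 9421).
1545 ≡ 1 (mod 4), so quadratic reciprocity gives (1545 / 9421) = (9421 / 1545). Reduce: 9421 ≡ 151 (mod 1545). Now have -(151 / 1545).
1545 ≡ 1 (mod 4), so quadratic reciprocity gives (151 / 1545) = (1545 / 151). Reduce: 1545 ≡ 35 (mod 151). Now have -(35 / 151).
Both 35 ≡ 3 and 151 ≡ 3 (mod 4), so reciprocity gives (35 / 151) = -(151 / 35). Reduce: 151 ≡ 11 (mod 35). Now have (11 / 35).
Both 11 ≡ 3 and 35 ≡ 3 (mod 4), so reciprocity gives (11 / 35) = -(35 / 11). Reduce: 35 ≡ 2 (mod 11). Now have -(2 / 11).
Factor out 2: 2 = 2. Since 11 ≡ 3 (mod 8), (2 / 11) = -1. Now have (1 / 11).
(1 / 11) = 1. Collecting the sign factors: 1.
Second factor (10973 / 9421):
Reduce the numerator: 10973 ≡ 1552 (mod 9421), so (10973 / 9421) = (1552 / 9421).
Factor out 2: 1552 = 2^4·97. Since 9421 ≡ 5 (mod 8), (2 / 9421) = -1, and (2 / 9421)^4 = +1. Now have (97 / 9421).
97 ≡ 1 (mod 4), so quadratic reciprocity gives (97 / 9421) = (9421 / 97). Reduce: 9421 ≡ 12 (mod 97). Now have (12 / 97).
Factor out 2: 12 = 2^2·3. Since 97 ≡ 1 (mod 8), (2 / 97) = +1, and (2 / 97)^2 = +1. Now have (3 / 97).
97 ≡ 1 (mod 4), so quadratic reciprocity gives (3 / 97) = (97 / 3). Reduce: 97 ≡ 1 (mod 3). Now have (1 / 3).
(1 / 3) = 1. Collecting the sign factors: 1.
Product: (1)·(1) = 1.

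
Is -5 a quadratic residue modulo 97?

(-5|97)
  = (5|97)    [97 ≡ 1 mod 4 ⇒ (-1|97) = +1]
  = (97|5)    [QR: 5 ≡ 1 mod 4, sign kept]
  = (2|5)    [97 ≡ 2 mod 5]
  = -(1|5)    [5 ≡ 5 mod 8 ⇒ (2|5) = -1]
  = -1    [(1|5) = 1]
The Legendre symbol is -1, so x^2 ≡ -5 (mod 97) has no solution.

no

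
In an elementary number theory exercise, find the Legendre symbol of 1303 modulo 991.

-1

Reduce the numerator: 1303 ≡ 312 (mod 991), so (1303/991) = (312/991).
Factor out 2: 312 = 2^3·39. Since 991 ≡ 7 (mod 8), (2/991) = +1, and (2/991)^3 = +1. Now have (39/991).
Both 39 ≡ 3 and 991 ≡ 3 (mod 4), so reciprocity gives (39/991) = -(991/39). Reduce: 991 ≡ 16 (mod 39). Now have -(16/39).
Factor out 2: 16 = 2^4. Since 39 ≡ 7 (mod 8), (2/39) = +1, and (2/39)^4 = +1. Now have -(1/39).
(1/39) = 1. Collecting the sign factors: -1.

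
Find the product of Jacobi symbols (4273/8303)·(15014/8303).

By multiplicativity, (4273·15014/8303) = (4273/8303)·(15014/8303).
First factor (4273/8303):
(4273/8303)
  = (8303/4273)    [QR: 4273 ≡ 1 mod 4, sign kept]
  = (4030/4273)    [8303 ≡ 4030 mod 4273]
  = (2015/4273)    [4273 ≡ 1 mod 8 ⇒ (2/4273) = +1]
  = (4273/2015)    [QR: 4273 ≡ 1 mod 4, sign kept]
  = (243/2015)    [4273 ≡ 243 mod 2015]
  = -(2015/243)    [QR: both ≡ 3 mod 4, sign flips]
  = -(71/243)    [2015 ≡ 71 mod 243]
  = (243/71)    [QR: both ≡ 3 mod 4, sign flips]
  = (30/71)    [243 ≡ 30 mod 71]
  = (15/71)    [71 ≡ 7 mod 8 ⇒ (2/71) = +1]
  = -(71/15)    [QR: both ≡ 3 mod 4, sign flips]
  = -(11/15)    [71 ≡ 11 mod 15]
  = (15/11)    [QR: both ≡ 3 mod 4, sign flips]
  = (4/11)    [15 ≡ 4 mod 11]
  = (1/11)    [11 ≡ 3 mod 8 ⇒ (2/11)^2 = +1]
  = 1    [(1/11) = 1]
Second factor (15014/8303):
(15014/8303)
  = (6711/8303)    [15014 ≡ 6711 mod 8303]
  = -(8303/6711)    [QR: both ≡ 3 mod 4, sign flips]
  = -(1592/6711)    [8303 ≡ 1592 mod 6711]
  = -(199/6711)    [6711 ≡ 7 mod 8 ⇒ (2/6711)^3 = +1]
  = (6711/199)    [QR: both ≡ 3 mod 4, sign flips]
  = (144/199)    [6711 ≡ 144 mod 199]
  = (9/199)    [199 ≡ 7 mod 8 ⇒ (2/199)^4 = +1]
  = (199/9)    [QR: 9 ≡ 1 mod 4, sign kept]
  = (1/9)    [199 ≡ 1 mod 9]
  = 1    [(1/9) = 1]
Product: (1)·(1) = 1.

1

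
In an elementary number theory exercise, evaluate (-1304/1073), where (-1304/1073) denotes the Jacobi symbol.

1

Pull out -1: (-1304/1073) = (-1/1073)·(1304/1073). Since 1073 ≡ 1 (mod 4), (-1/1073) = +1. Now have (1304/1073).
Reduce the numerator: 1304 ≡ 231 (mod 1073), so (1304/1073) = (231/1073).
1073 ≡ 1 (mod 4), so quadratic reciprocity gives (231/1073) = (1073/231). Reduce: 1073 ≡ 149 (mod 231). Now have (149/231).
149 ≡ 1 (mod 4), so quadratic reciprocity gives (149/231) = (231/149). Reduce: 231 ≡ 82 (mod 149). Now have (82/149).
Factor out 2: 82 = 2·41. Since 149 ≡ 5 (mod 8), (2/149) = -1. Now have -(41/149).
41 ≡ 1 (mod 4), so quadratic reciprocity gives (41/149) = (149/41). Reduce: 149 ≡ 26 (mod 41). Now have -(26/41).
Factor out 2: 26 = 2·13. Since 41 ≡ 1 (mod 8), (2/41) = +1. Now have -(13/41).
13 ≡ 1 (mod 4), so quadratic reciprocity gives (13/41) = (41/13). Reduce: 41 ≡ 2 (mod 13). Now have -(2/13).
Factor out 2: 2 = 2. Since 13 ≡ 5 (mod 8), (2/13) = -1. Now have (1/13).
(1/13) = 1. Collecting the sign factors: 1.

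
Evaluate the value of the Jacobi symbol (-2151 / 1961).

(-2151 / 1961)
  = (1771 / 1961)    [-2151 ≡ 1771 mod 1961]
  = (1961 / 1771)    [QR: 1961 ≡ 1 mod 4, sign kept]
  = (190 / 1771)    [1961 ≡ 190 mod 1771]
  = -(95 / 1771)    [1771 ≡ 3 mod 8 ⇒ (2 / 1771) = -1]
  = (1771 / 95)    [QR: both ≡ 3 mod 4, sign flips]
  = (61 / 95)    [1771 ≡ 61 mod 95]
  = (95 / 61)    [QR: 61 ≡ 1 mod 4, sign kept]
  = (34 / 61)    [95 ≡ 34 mod 61]
  = -(17 / 61)    [61 ≡ 5 mod 8 ⇒ (2 / 61) = -1]
  = -(61 / 17)    [QR: 17 ≡ 1 mod 4, sign kept]
  = -(10 / 17)    [61 ≡ 10 mod 17]
  = -(5 / 17)    [17 ≡ 1 mod 8 ⇒ (2 / 17) = +1]
  = -(17 / 5)    [QR: 5 ≡ 1 mod 4, sign kept]
  = -(2 / 5)    [17 ≡ 2 mod 5]
  = (1 / 5)    [5 ≡ 5 mod 8 ⇒ (2 / 5) = -1]
  = 1    [(1 / 5) = 1]

1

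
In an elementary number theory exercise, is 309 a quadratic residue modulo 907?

309 ≡ 1 (mod 4), so quadratic reciprocity gives (309|907) = (907|309). Reduce: 907 ≡ 289 (mod 309). Now have (289|309).
289 ≡ 1 (mod 4), so quadratic reciprocity gives (289|309) = (309|289). Reduce: 309 ≡ 20 (mod 289). Now have (20|289).
Factor out 2: 20 = 2^2·5. Since 289 ≡ 1 (mod 8), (2|289) = +1, and (2|289)^2 = +1. Now have (5|289).
5 ≡ 1 (mod 4), so quadratic reciprocity gives (5|289) = (289|5). Reduce: 289 ≡ 4 (mod 5). Now have (4|5).
Factor out 2: 4 = 2^2. Since 5 ≡ 5 (mod 8), (2|5) = -1, and (2|5)^2 = +1. Now have (1|5).
(1|5) = 1. Collecting the sign factors: 1.
(309|907) = 1, and 907 is prime, so 309 is a quadratic residue mod 907.

yes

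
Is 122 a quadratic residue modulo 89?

(122/89)
  = (33/89)    [122 ≡ 33 mod 89]
  = (89/33)    [QR: 33 ≡ 1 mod 4, sign kept]
  = (23/33)    [89 ≡ 23 mod 33]
  = (33/23)    [QR: 33 ≡ 1 mod 4, sign kept]
  = (10/23)    [33 ≡ 10 mod 23]
  = (5/23)    [23 ≡ 7 mod 8 ⇒ (2/23) = +1]
  = (23/5)    [QR: 5 ≡ 1 mod 4, sign kept]
  = (3/5)    [23 ≡ 3 mod 5]
  = (5/3)    [QR: 5 ≡ 1 mod 4, sign kept]
  = (2/3)    [5 ≡ 2 mod 3]
  = -(1/3)    [3 ≡ 3 mod 8 ⇒ (2/3) = -1]
  = -1    [(1/3) = 1]
The Legendre symbol is -1, so x^2 ≡ 122 (mod 89) has no solution.

no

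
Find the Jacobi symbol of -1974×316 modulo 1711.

By multiplicativity, (-1974·316|1711) = (-1974|1711)·(316|1711).
First factor (-1974|1711):
(-1974|1711)
  = -(1974|1711)    [1711 ≡ 3 mod 4 ⇒ (-1|1711) = -1]
  = -(263|1711)    [1974 ≡ 263 mod 1711]
  = (1711|263)    [QR: both ≡ 3 mod 4, sign flips]
  = (133|263)    [1711 ≡ 133 mod 263]
  = (263|133)    [QR: 133 ≡ 1 mod 4, sign kept]
  = (130|133)    [263 ≡ 130 mod 133]
  = -(65|133)    [133 ≡ 5 mod 8 ⇒ (2|133) = -1]
  = -(133|65)    [QR: 65 ≡ 1 mod 4, sign kept]
  = -(3|65)    [133 ≡ 3 mod 65]
  = -(65|3)    [QR: 65 ≡ 1 mod 4, sign kept]
  = -(2|3)    [65 ≡ 2 mod 3]
  = (1|3)    [3 ≡ 3 mod 8 ⇒ (2|3) = -1]
  = 1    [(1|3) = 1]
Second factor (316|1711):
(316|1711)
  = (79|1711)    [1711 ≡ 7 mod 8 ⇒ (2|1711)^2 = +1]
  = -(1711|79)    [QR: both ≡ 3 mod 4, sign flips]
  = -(52|79)    [1711 ≡ 52 mod 79]
  = -(13|79)    [79 ≡ 7 mod 8 ⇒ (2|79)^2 = +1]
  = -(79|13)    [QR: 13 ≡ 1 mod 4, sign kept]
  = -(1|13)    [79 ≡ 1 mod 13]
  = -1    [(1|13) = 1]
Product: (1)·(-1) = -1.

-1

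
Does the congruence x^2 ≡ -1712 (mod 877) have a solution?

no

Reduce the numerator: -1712 ≡ 42 (mod 877), so (-1712/877) = (42/877).
Factor out 2: 42 = 2·21. Since 877 ≡ 5 (mod 8), (2/877) = -1. Now have -(21/877).
21 ≡ 1 (mod 4), so quadratic reciprocity gives (21/877) = (877/21). Reduce: 877 ≡ 16 (mod 21). Now have -(16/21).
Factor out 2: 16 = 2^4. Since 21 ≡ 5 (mod 8), (2/21) = -1, and (2/21)^4 = +1. Now have -(1/21).
(1/21) = 1. Collecting the sign factors: -1.
(-1712/877) = -1, and 877 is prime, so -1712 is not a quadratic residue mod 877.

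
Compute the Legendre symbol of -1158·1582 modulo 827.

1

By multiplicativity, (-1158·1582|827) = (-1158|827)·(1582|827).
First factor (-1158|827):
(-1158|827)
  = (496|827)    [-1158 ≡ 496 mod 827]
  = (31|827)    [827 ≡ 3 mod 8 ⇒ (2|827)^4 = +1]
  = -(827|31)    [QR: both ≡ 3 mod 4, sign flips]
  = -(21|31)    [827 ≡ 21 mod 31]
  = -(31|21)    [QR: 21 ≡ 1 mod 4, sign kept]
  = -(10|21)    [31 ≡ 10 mod 21]
  = (5|21)    [21 ≡ 5 mod 8 ⇒ (2|21) = -1]
  = (21|5)    [QR: 5 ≡ 1 mod 4, sign kept]
  = (1|5)    [21 ≡ 1 mod 5]
  = 1    [(1|5) = 1]
Second factor (1582|827):
(1582|827)
  = (755|827)    [1582 ≡ 755 mod 827]
  = -(827|755)    [QR: both ≡ 3 mod 4, sign flips]
  = -(72|755)    [827 ≡ 72 mod 755]
  = (9|755)    [755 ≡ 3 mod 8 ⇒ (2|755)^3 = -1]
  = (755|9)    [QR: 9 ≡ 1 mod 4, sign kept]
  = (8|9)    [755 ≡ 8 mod 9]
  = (1|9)    [9 ≡ 1 mod 8 ⇒ (2|9)^3 = +1]
  = 1    [(1|9) = 1]
Product: (1)·(1) = 1.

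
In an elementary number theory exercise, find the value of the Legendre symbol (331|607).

-1

Both 331 ≡ 3 and 607 ≡ 3 (mod 4), so reciprocity gives (331|607) = -(607|331). Reduce: 607 ≡ 276 (mod 331). Now have -(276|331).
Factor out 2: 276 = 2^2·69. Since 331 ≡ 3 (mod 8), (2|331) = -1, and (2|331)^2 = +1. Now have -(69|331).
69 ≡ 1 (mod 4), so quadratic reciprocity gives (69|331) = (331|69). Reduce: 331 ≡ 55 (mod 69). Now have -(55|69).
69 ≡ 1 (mod 4), so quadratic reciprocity gives (55|69) = (69|55). Reduce: 69 ≡ 14 (mod 55). Now have -(14|55).
Factor out 2: 14 = 2·7. Since 55 ≡ 7 (mod 8), (2|55) = +1. Now have -(7|55).
Both 7 ≡ 3 and 55 ≡ 3 (mod 4), so reciprocity gives (7|55) = -(55|7). Reduce: 55 ≡ 6 (mod 7). Now have (6|7).
Factor out 2: 6 = 2·3. Since 7 ≡ 7 (mod 8), (2|7) = +1. Now have (3|7).
Both 3 ≡ 3 and 7 ≡ 3 (mod 4), so reciprocity gives (3|7) = -(7|3). Reduce: 7 ≡ 1 (mod 3). Now have -(1|3).
(1|3) = 1. Collecting the sign factors: -1.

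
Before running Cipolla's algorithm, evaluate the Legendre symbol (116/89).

(116/89)
  = (27/89)    [116 ≡ 27 mod 89]
  = (89/27)    [QR: 89 ≡ 1 mod 4, sign kept]
  = (8/27)    [89 ≡ 8 mod 27]
  = -(1/27)    [27 ≡ 3 mod 8 ⇒ (2/27)^3 = -1]
  = -1    [(1/27) = 1]

-1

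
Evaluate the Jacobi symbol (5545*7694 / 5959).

1

By multiplicativity, (5545·7694 / 5959) = (5545 / 5959)·(7694 / 5959).
First factor (5545 / 5959):
(5545 / 5959)
  = (5959 / 5545)    [QR: 5545 ≡ 1 mod 4, sign kept]
  = (414 / 5545)    [5959 ≡ 414 mod 5545]
  = (207 / 5545)    [5545 ≡ 1 mod 8 ⇒ (2 / 5545) = +1]
  = (5545 / 207)    [QR: 5545 ≡ 1 mod 4, sign kept]
  = (163 / 207)    [5545 ≡ 163 mod 207]
  = -(207 / 163)    [QR: both ≡ 3 mod 4, sign flips]
  = -(44 / 163)    [207 ≡ 44 mod 163]
  = -(11 / 163)    [163 ≡ 3 mod 8 ⇒ (2 / 163)^2 = +1]
  = (163 / 11)    [QR: both ≡ 3 mod 4, sign flips]
  = (9 / 11)    [163 ≡ 9 mod 11]
  = (11 / 9)    [QR: 9 ≡ 1 mod 4, sign kept]
  = (2 / 9)    [11 ≡ 2 mod 9]
  = (1 / 9)    [9 ≡ 1 mod 8 ⇒ (2 / 9) = +1]
  = 1    [(1 / 9) = 1]
Second factor (7694 / 5959):
(7694 / 5959)
  = (1735 / 5959)    [7694 ≡ 1735 mod 5959]
  = -(5959 / 1735)    [QR: both ≡ 3 mod 4, sign flips]
  = -(754 / 1735)    [5959 ≡ 754 mod 1735]
  = -(377 / 1735)    [1735 ≡ 7 mod 8 ⇒ (2 / 1735) = +1]
  = -(1735 / 377)    [QR: 377 ≡ 1 mod 4, sign kept]
  = -(227 / 377)    [1735 ≡ 227 mod 377]
  = -(377 / 227)    [QR: 377 ≡ 1 mod 4, sign kept]
  = -(150 / 227)    [377 ≡ 150 mod 227]
  = (75 / 227)    [227 ≡ 3 mod 8 ⇒ (2 / 227) = -1]
  = -(227 / 75)    [QR: both ≡ 3 mod 4, sign flips]
  = -(2 / 75)    [227 ≡ 2 mod 75]
  = (1 / 75)    [75 ≡ 3 mod 8 ⇒ (2 / 75) = -1]
  = 1    [(1 / 75) = 1]
Product: (1)·(1) = 1.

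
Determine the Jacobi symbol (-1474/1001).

(-1474/1001)
  = (1474/1001)    [1001 ≡ 1 mod 4 ⇒ (-1/1001) = +1]
  = (473/1001)    [1474 ≡ 473 mod 1001]
  = (1001/473)    [QR: 473 ≡ 1 mod 4, sign kept]
  = (55/473)    [1001 ≡ 55 mod 473]
  = (473/55)    [QR: 473 ≡ 1 mod 4, sign kept]
  = (33/55)    [473 ≡ 33 mod 55]
  = (55/33)    [QR: 33 ≡ 1 mod 4, sign kept]
  = (22/33)    [55 ≡ 22 mod 33]
  = (11/33)    [33 ≡ 1 mod 8 ⇒ (2/33) = +1]
  = (33/11)    [QR: 33 ≡ 1 mod 4, sign kept]
  = (0/11)    [33 ≡ 0 mod 11]
  = 0    [numerator 0, gcd > 1]

0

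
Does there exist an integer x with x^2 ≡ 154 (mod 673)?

no

(154/673)
  = (77/673)    [673 ≡ 1 mod 8 ⇒ (2/673) = +1]
  = (673/77)    [QR: 77 ≡ 1 mod 4, sign kept]
  = (57/77)    [673 ≡ 57 mod 77]
  = (77/57)    [QR: 57 ≡ 1 mod 4, sign kept]
  = (20/57)    [77 ≡ 20 mod 57]
  = (5/57)    [57 ≡ 1 mod 8 ⇒ (2/57)^2 = +1]
  = (57/5)    [QR: 5 ≡ 1 mod 4, sign kept]
  = (2/5)    [57 ≡ 2 mod 5]
  = -(1/5)    [5 ≡ 5 mod 8 ⇒ (2/5) = -1]
  = -1    [(1/5) = 1]
(154/673) = -1, and 673 is prime, so 154 is not a quadratic residue mod 673.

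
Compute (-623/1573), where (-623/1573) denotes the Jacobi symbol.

1

Reduce the numerator: -623 ≡ 950 (mod 1573), so (-623/1573) = (950/1573).
Factor out 2: 950 = 2·475. Since 1573 ≡ 5 (mod 8), (2/1573) = -1. Now have -(475/1573).
1573 ≡ 1 (mod 4), so quadratic reciprocity gives (475/1573) = (1573/475). Reduce: 1573 ≡ 148 (mod 475). Now have -(148/475).
Factor out 2: 148 = 2^2·37. Since 475 ≡ 3 (mod 8), (2/475) = -1, and (2/475)^2 = +1. Now have -(37/475).
37 ≡ 1 (mod 4), so quadratic reciprocity gives (37/475) = (475/37). Reduce: 475 ≡ 31 (mod 37). Now have -(31/37).
37 ≡ 1 (mod 4), so quadratic reciprocity gives (31/37) = (37/31). Reduce: 37 ≡ 6 (mod 31). Now have -(6/31).
Factor out 2: 6 = 2·3. Since 31 ≡ 7 (mod 8), (2/31) = +1. Now have -(3/31).
Both 3 ≡ 3 and 31 ≡ 3 (mod 4), so reciprocity gives (3/31) = -(31/3). Reduce: 31 ≡ 1 (mod 3). Now have (1/3).
(1/3) = 1. Collecting the sign factors: 1.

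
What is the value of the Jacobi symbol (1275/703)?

1

(1275/703)
  = (572/703)    [1275 ≡ 572 mod 703]
  = (143/703)    [703 ≡ 7 mod 8 ⇒ (2/703)^2 = +1]
  = -(703/143)    [QR: both ≡ 3 mod 4, sign flips]
  = -(131/143)    [703 ≡ 131 mod 143]
  = (143/131)    [QR: both ≡ 3 mod 4, sign flips]
  = (12/131)    [143 ≡ 12 mod 131]
  = (3/131)    [131 ≡ 3 mod 8 ⇒ (2/131)^2 = +1]
  = -(131/3)    [QR: both ≡ 3 mod 4, sign flips]
  = -(2/3)    [131 ≡ 2 mod 3]
  = (1/3)    [3 ≡ 3 mod 8 ⇒ (2/3) = -1]
  = 1    [(1/3) = 1]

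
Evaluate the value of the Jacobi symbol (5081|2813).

Reduce the numerator: 5081 ≡ 2268 (mod 2813), so (5081|2813) = (2268|2813).
Factor out 2: 2268 = 2^2·567. Since 2813 ≡ 5 (mod 8), (2|2813) = -1, and (2|2813)^2 = +1. Now have (567|2813).
2813 ≡ 1 (mod 4), so quadratic reciprocity gives (567|2813) = (2813|567). Reduce: 2813 ≡ 545 (mod 567). Now have (545|567).
545 ≡ 1 (mod 4), so quadratic reciprocity gives (545|567) = (567|545). Reduce: 567 ≡ 22 (mod 545). Now have (22|545).
Factor out 2: 22 = 2·11. Since 545 ≡ 1 (mod 8), (2|545) = +1. Now have (11|545).
545 ≡ 1 (mod 4), so quadratic reciprocity gives (11|545) = (545|11). Reduce: 545 ≡ 6 (mod 11). Now have (6|11).
Factor out 2: 6 = 2·3. Since 11 ≡ 3 (mod 8), (2|11) = -1. Now have -(3|11).
Both 3 ≡ 3 and 11 ≡ 3 (mod 4), so reciprocity gives (3|11) = -(11|3). Reduce: 11 ≡ 2 (mod 3). Now have (2|3).
Factor out 2: 2 = 2. Since 3 ≡ 3 (mod 8), (2|3) = -1. Now have -(1|3).
(1|3) = 1. Collecting the sign factors: -1.

-1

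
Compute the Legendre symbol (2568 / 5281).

Factor out 2: 2568 = 2^3·321. Since 5281 ≡ 1 (mod 8), (2 / 5281) = +1, and (2 / 5281)^3 = +1. Now have (321 / 5281).
321 ≡ 1 (mod 4), so quadratic reciprocity gives (321 / 5281) = (5281 / 321). Reduce: 5281 ≡ 145 (mod 321). Now have (145 / 321).
145 ≡ 1 (mod 4), so quadratic reciprocity gives (145 / 321) = (321 / 145). Reduce: 321 ≡ 31 (mod 145). Now have (31 / 145).
145 ≡ 1 (mod 4), so quadratic reciprocity gives (31 / 145) = (145 / 31). Reduce: 145 ≡ 21 (mod 31). Now have (21 / 31).
21 ≡ 1 (mod 4), so quadratic reciprocity gives (21 / 31) = (31 / 21). Reduce: 31 ≡ 10 (mod 21). Now have (10 / 21).
Factor out 2: 10 = 2·5. Since 21 ≡ 5 (mod 8), (2 / 21) = -1. Now have -(5 / 21).
5 ≡ 1 (mod 4), so quadratic reciprocity gives (5 / 21) = (21 / 5). Reduce: 21 ≡ 1 (mod 5). Now have -(1 / 5).
(1 / 5) = 1. Collecting the sign factors: -1.

-1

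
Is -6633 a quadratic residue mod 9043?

no

(-6633|9043)
  = (2410|9043)    [-6633 ≡ 2410 mod 9043]
  = -(1205|9043)    [9043 ≡ 3 mod 8 ⇒ (2|9043) = -1]
  = -(9043|1205)    [QR: 1205 ≡ 1 mod 4, sign kept]
  = -(608|1205)    [9043 ≡ 608 mod 1205]
  = (19|1205)    [1205 ≡ 5 mod 8 ⇒ (2|1205)^5 = -1]
  = (1205|19)    [QR: 1205 ≡ 1 mod 4, sign kept]
  = (8|19)    [1205 ≡ 8 mod 19]
  = -(1|19)    [19 ≡ 3 mod 8 ⇒ (2|19)^3 = -1]
  = -1    [(1|19) = 1]
The Legendre symbol is -1, so x^2 ≡ -6633 (mod 9043) has no solution.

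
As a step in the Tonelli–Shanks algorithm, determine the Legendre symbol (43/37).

(43/37)
  = (6/37)    [43 ≡ 6 mod 37]
  = -(3/37)    [37 ≡ 5 mod 8 ⇒ (2/37) = -1]
  = -(37/3)    [QR: 37 ≡ 1 mod 4, sign kept]
  = -(1/3)    [37 ≡ 1 mod 3]
  = -1    [(1/3) = 1]

-1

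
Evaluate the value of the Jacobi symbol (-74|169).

1

Reduce the numerator: -74 ≡ 95 (mod 169), so (-74|169) = (95|169).
169 ≡ 1 (mod 4), so quadratic reciprocity gives (95|169) = (169|95). Reduce: 169 ≡ 74 (mod 95). Now have (74|95).
Factor out 2: 74 = 2·37. Since 95 ≡ 7 (mod 8), (2|95) = +1. Now have (37|95).
37 ≡ 1 (mod 4), so quadratic reciprocity gives (37|95) = (95|37). Reduce: 95 ≡ 21 (mod 37). Now have (21|37).
21 ≡ 1 (mod 4), so quadratic reciprocity gives (21|37) = (37|21). Reduce: 37 ≡ 16 (mod 21). Now have (16|21).
Factor out 2: 16 = 2^4. Since 21 ≡ 5 (mod 8), (2|21) = -1, and (2|21)^4 = +1. Now have (1|21).
(1|21) = 1. Collecting the sign factors: 1.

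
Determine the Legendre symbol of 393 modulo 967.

-1

(393 / 967)
  = (967 / 393)    [QR: 393 ≡ 1 mod 4, sign kept]
  = (181 / 393)    [967 ≡ 181 mod 393]
  = (393 / 181)    [QR: 181 ≡ 1 mod 4, sign kept]
  = (31 / 181)    [393 ≡ 31 mod 181]
  = (181 / 31)    [QR: 181 ≡ 1 mod 4, sign kept]
  = (26 / 31)    [181 ≡ 26 mod 31]
  = (13 / 31)    [31 ≡ 7 mod 8 ⇒ (2 / 31) = +1]
  = (31 / 13)    [QR: 13 ≡ 1 mod 4, sign kept]
  = (5 / 13)    [31 ≡ 5 mod 13]
  = (13 / 5)    [QR: 5 ≡ 1 mod 4, sign kept]
  = (3 / 5)    [13 ≡ 3 mod 5]
  = (5 / 3)    [QR: 5 ≡ 1 mod 4, sign kept]
  = (2 / 3)    [5 ≡ 2 mod 3]
  = -(1 / 3)    [3 ≡ 3 mod 8 ⇒ (2 / 3) = -1]
  = -1    [(1 / 3) = 1]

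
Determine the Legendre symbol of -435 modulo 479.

1

(-435 / 479)
  = (44 / 479)    [-435 ≡ 44 mod 479]
  = (11 / 479)    [479 ≡ 7 mod 8 ⇒ (2 / 479)^2 = +1]
  = -(479 / 11)    [QR: both ≡ 3 mod 4, sign flips]
  = -(6 / 11)    [479 ≡ 6 mod 11]
  = (3 / 11)    [11 ≡ 3 mod 8 ⇒ (2 / 11) = -1]
  = -(11 / 3)    [QR: both ≡ 3 mod 4, sign flips]
  = -(2 / 3)    [11 ≡ 2 mod 3]
  = (1 / 3)    [3 ≡ 3 mod 8 ⇒ (2 / 3) = -1]
  = 1    [(1 / 3) = 1]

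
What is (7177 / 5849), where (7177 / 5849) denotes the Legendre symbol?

-1

(7177 / 5849)
  = (1328 / 5849)    [7177 ≡ 1328 mod 5849]
  = (83 / 5849)    [5849 ≡ 1 mod 8 ⇒ (2 / 5849)^4 = +1]
  = (5849 / 83)    [QR: 5849 ≡ 1 mod 4, sign kept]
  = (39 / 83)    [5849 ≡ 39 mod 83]
  = -(83 / 39)    [QR: both ≡ 3 mod 4, sign flips]
  = -(5 / 39)    [83 ≡ 5 mod 39]
  = -(39 / 5)    [QR: 5 ≡ 1 mod 4, sign kept]
  = -(4 / 5)    [39 ≡ 4 mod 5]
  = -(1 / 5)    [5 ≡ 5 mod 8 ⇒ (2 / 5)^2 = +1]
  = -1    [(1 / 5) = 1]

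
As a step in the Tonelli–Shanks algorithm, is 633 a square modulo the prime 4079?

no

(633/4079)
  = (4079/633)    [QR: 633 ≡ 1 mod 4, sign kept]
  = (281/633)    [4079 ≡ 281 mod 633]
  = (633/281)    [QR: 281 ≡ 1 mod 4, sign kept]
  = (71/281)    [633 ≡ 71 mod 281]
  = (281/71)    [QR: 281 ≡ 1 mod 4, sign kept]
  = (68/71)    [281 ≡ 68 mod 71]
  = (17/71)    [71 ≡ 7 mod 8 ⇒ (2/71)^2 = +1]
  = (71/17)    [QR: 17 ≡ 1 mod 4, sign kept]
  = (3/17)    [71 ≡ 3 mod 17]
  = (17/3)    [QR: 17 ≡ 1 mod 4, sign kept]
  = (2/3)    [17 ≡ 2 mod 3]
  = -(1/3)    [3 ≡ 3 mod 8 ⇒ (2/3) = -1]
  = -1    [(1/3) = 1]
(633/4079) = -1, and 4079 is prime, so 633 is not a quadratic residue mod 4079.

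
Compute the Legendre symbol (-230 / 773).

Reduce the numerator: -230 ≡ 543 (mod 773), so (-230 / 773) = (543 / 773).
773 ≡ 1 (mod 4), so quadratic reciprocity gives (543 / 773) = (773 / 543). Reduce: 773 ≡ 230 (mod 543). Now have (230 / 543).
Factor out 2: 230 = 2·115. Since 543 ≡ 7 (mod 8), (2 / 543) = +1. Now have (115 / 543).
Both 115 ≡ 3 and 543 ≡ 3 (mod 4), so reciprocity gives (115 / 543) = -(543 / 115). Reduce: 543 ≡ 83 (mod 115). Now have -(83 / 115).
Both 83 ≡ 3 and 115 ≡ 3 (mod 4), so reciprocity gives (83 / 115) = -(115 / 83). Reduce: 115 ≡ 32 (mod 83). Now have (32 / 83).
Factor out 2: 32 = 2^5. Since 83 ≡ 3 (mod 8), (2 / 83) = -1, and (2 / 83)^5 = -1. Now have -(1 / 83).
(1 / 83) = 1. Collecting the sign factors: -1.

-1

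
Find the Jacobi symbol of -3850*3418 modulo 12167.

By multiplicativity, (-3850·3418/12167) = (-3850/12167)·(3418/12167).
First factor (-3850/12167):
Pull out -1: (-3850/12167) = (-1/12167)·(3850/12167). Since 12167 ≡ 3 (mod 4), (-1/12167) = -1. Now have -(3850/12167).
Factor out 2: 3850 = 2·1925. Since 12167 ≡ 7 (mod 8), (2/12167) = +1. Now have -(1925/12167).
1925 ≡ 1 (mod 4), so quadratic reciprocity gives (1925/12167) = (12167/1925). Reduce: 12167 ≡ 617 (mod 1925). Now have -(617/1925).
617 ≡ 1 (mod 4), so quadratic reciprocity gives (617/1925) = (1925/617). Reduce: 1925 ≡ 74 (mod 617). Now have -(74/617).
Factor out 2: 74 = 2·37. Since 617 ≡ 1 (mod 8), (2/617) = +1. Now have -(37/617).
37 ≡ 1 (mod 4), so quadratic reciprocity gives (37/617) = (617/37). Reduce: 617 ≡ 25 (mod 37). Now have -(25/37).
25 ≡ 1 (mod 4), so quadratic reciprocity gives (25/37) = (37/25). Reduce: 37 ≡ 12 (mod 25). Now have -(12/25).
Factor out 2: 12 = 2^2·3. Since 25 ≡ 1 (mod 8), (2/25) = +1, and (2/25)^2 = +1. Now have -(3/25).
25 ≡ 1 (mod 4), so quadratic reciprocity gives (3/25) = (25/3). Reduce: 25 ≡ 1 (mod 3). Now have -(1/3).
(1/3) = 1. Collecting the sign factors: -1.
Second factor (3418/12167):
Factor out 2: 3418 = 2·1709. Since 12167 ≡ 7 (mod 8), (2/12167) = +1. Now have (1709/12167).
1709 ≡ 1 (mod 4), so quadratic reciprocity gives (1709/12167) = (12167/1709). Reduce: 12167 ≡ 204 (mod 1709). Now have (204/1709).
Factor out 2: 204 = 2^2·51. Since 1709 ≡ 5 (mod 8), (2/1709) = -1, and (2/1709)^2 = +1. Now have (51/1709).
1709 ≡ 1 (mod 4), so quadratic reciprocity gives (51/1709) = (1709/51). Reduce: 1709 ≡ 26 (mod 51). Now have (26/51).
Factor out 2: 26 = 2·13. Since 51 ≡ 3 (mod 8), (2/51) = -1. Now have -(13/51).
13 ≡ 1 (mod 4), so quadratic reciprocity gives (13/51) = (51/13). Reduce: 51 ≡ 12 (mod 13). Now have -(12/13).
Factor out 2: 12 = 2^2·3. Since 13 ≡ 5 (mod 8), (2/13) = -1, and (2/13)^2 = +1. Now have -(3/13).
13 ≡ 1 (mod 4), so quadratic reciprocity gives (3/13) = (13/3). Reduce: 13 ≡ 1 (mod 3). Now have -(1/3).
(1/3) = 1. Collecting the sign factors: -1.
Product: (-1)·(-1) = 1.

1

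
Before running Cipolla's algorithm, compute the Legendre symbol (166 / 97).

-1

Reduce the numerator: 166 ≡ 69 (mod 97), so (166 / 97) = (69 / 97).
69 ≡ 1 (mod 4), so quadratic reciprocity gives (69 / 97) = (97 / 69). Reduce: 97 ≡ 28 (mod 69). Now have (28 / 69).
Factor out 2: 28 = 2^2·7. Since 69 ≡ 5 (mod 8), (2 / 69) = -1, and (2 / 69)^2 = +1. Now have (7 / 69).
69 ≡ 1 (mod 4), so quadratic reciprocity gives (7 / 69) = (69 / 7). Reduce: 69 ≡ 6 (mod 7). Now have (6 / 7).
Factor out 2: 6 = 2·3. Since 7 ≡ 7 (mod 8), (2 / 7) = +1. Now have (3 / 7).
Both 3 ≡ 3 and 7 ≡ 3 (mod 4), so reciprocity gives (3 / 7) = -(7 / 3). Reduce: 7 ≡ 1 (mod 3). Now have -(1 / 3).
(1 / 3) = 1. Collecting the sign factors: -1.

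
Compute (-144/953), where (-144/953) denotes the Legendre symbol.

(-144/953)
  = (809/953)    [-144 ≡ 809 mod 953]
  = (953/809)    [QR: 809 ≡ 1 mod 4, sign kept]
  = (144/809)    [953 ≡ 144 mod 809]
  = (9/809)    [809 ≡ 1 mod 8 ⇒ (2/809)^4 = +1]
  = (809/9)    [QR: 9 ≡ 1 mod 4, sign kept]
  = (8/9)    [809 ≡ 8 mod 9]
  = (1/9)    [9 ≡ 1 mod 8 ⇒ (2/9)^3 = +1]
  = 1    [(1/9) = 1]

1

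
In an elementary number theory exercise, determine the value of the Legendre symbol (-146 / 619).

(-146 / 619)
  = -(146 / 619)    [619 ≡ 3 mod 4 ⇒ (-1 / 619) = -1]
  = (73 / 619)    [619 ≡ 3 mod 8 ⇒ (2 / 619) = -1]
  = (619 / 73)    [QR: 73 ≡ 1 mod 4, sign kept]
  = (35 / 73)    [619 ≡ 35 mod 73]
  = (73 / 35)    [QR: 73 ≡ 1 mod 4, sign kept]
  = (3 / 35)    [73 ≡ 3 mod 35]
  = -(35 / 3)    [QR: both ≡ 3 mod 4, sign flips]
  = -(2 / 3)    [35 ≡ 2 mod 3]
  = (1 / 3)    [3 ≡ 3 mod 8 ⇒ (2 / 3) = -1]
  = 1    [(1 / 3) = 1]

1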